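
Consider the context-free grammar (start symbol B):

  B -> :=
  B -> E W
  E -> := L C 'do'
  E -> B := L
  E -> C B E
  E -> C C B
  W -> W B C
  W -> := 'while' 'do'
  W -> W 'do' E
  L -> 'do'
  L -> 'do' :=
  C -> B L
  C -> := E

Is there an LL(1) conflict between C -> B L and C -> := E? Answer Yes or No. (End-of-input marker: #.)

Yes

FIRST(B L) = { := } and FIRST(:= E) = { := }.
Both contain :=, so the two alternatives are not disjoint — LL(1) conflict.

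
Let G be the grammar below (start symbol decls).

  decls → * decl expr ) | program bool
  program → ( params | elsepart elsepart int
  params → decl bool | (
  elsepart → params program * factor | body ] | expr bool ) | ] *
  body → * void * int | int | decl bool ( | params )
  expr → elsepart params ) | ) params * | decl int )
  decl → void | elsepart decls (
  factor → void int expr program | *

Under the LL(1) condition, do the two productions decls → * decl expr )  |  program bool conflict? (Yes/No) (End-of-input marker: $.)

Yes

FIRST(* decl expr )) = { * } and FIRST(program bool) = { (, ), *, ], int, void }.
Both contain *, so the two alternatives are not disjoint — LL(1) conflict.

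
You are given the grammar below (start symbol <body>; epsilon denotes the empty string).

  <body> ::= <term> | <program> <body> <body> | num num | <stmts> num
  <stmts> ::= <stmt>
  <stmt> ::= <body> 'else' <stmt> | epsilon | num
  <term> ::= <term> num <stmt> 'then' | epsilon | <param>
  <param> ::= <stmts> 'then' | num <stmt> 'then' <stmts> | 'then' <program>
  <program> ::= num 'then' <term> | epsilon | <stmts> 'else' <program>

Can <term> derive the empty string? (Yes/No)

<term> has an epsilon-production, so <term> ⇒ epsilon.

Yes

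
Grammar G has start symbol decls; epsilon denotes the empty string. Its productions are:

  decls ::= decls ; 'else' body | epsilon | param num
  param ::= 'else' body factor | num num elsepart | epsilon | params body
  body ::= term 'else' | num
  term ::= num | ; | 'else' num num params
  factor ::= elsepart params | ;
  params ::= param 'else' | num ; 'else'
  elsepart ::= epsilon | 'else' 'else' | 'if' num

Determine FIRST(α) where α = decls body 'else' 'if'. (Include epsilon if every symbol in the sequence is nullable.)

{ 'else', ;, num }

Add FIRST(decls)\{epsilon} = { 'else', ;, num }; decls is nullable, continue.
Add FIRST(body) = { 'else', ;, num }; body is not nullable, stop.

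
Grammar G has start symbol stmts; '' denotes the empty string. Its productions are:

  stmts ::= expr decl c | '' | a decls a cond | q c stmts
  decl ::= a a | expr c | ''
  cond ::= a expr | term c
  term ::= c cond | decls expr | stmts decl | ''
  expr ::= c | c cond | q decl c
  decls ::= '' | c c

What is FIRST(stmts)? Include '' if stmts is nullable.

From stmts ::= expr decl c: add FIRST(expr) = { c, q }.
stmts ::= '' contributes ''.
stmts ::= a decls a cond contributes {a}.
stmts ::= q c stmts contributes {q}.
Union: FIRST(stmts) = { a, c, q, '' }.

{ a, c, q, '' }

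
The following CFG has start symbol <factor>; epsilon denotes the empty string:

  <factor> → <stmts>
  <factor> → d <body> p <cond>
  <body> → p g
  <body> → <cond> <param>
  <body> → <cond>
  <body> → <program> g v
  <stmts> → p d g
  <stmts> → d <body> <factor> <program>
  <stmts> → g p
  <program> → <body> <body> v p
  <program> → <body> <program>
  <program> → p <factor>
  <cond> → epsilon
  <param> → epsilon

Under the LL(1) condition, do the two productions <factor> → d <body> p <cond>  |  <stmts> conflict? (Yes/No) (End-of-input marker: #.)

Yes

FIRST(d <body> p <cond>) = { d } and FIRST(<stmts>) = { d, g, p }.
Both contain d, so the two alternatives are not disjoint — LL(1) conflict.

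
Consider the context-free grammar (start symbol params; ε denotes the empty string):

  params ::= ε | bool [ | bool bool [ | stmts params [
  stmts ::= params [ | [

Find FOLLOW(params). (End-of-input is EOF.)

{ EOF, [ }

params is the start symbol, so EOF ∈ FOLLOW(params).
In params ::= stmts params [: add FIRST([) = { [ }.
In stmts ::= params [: add FIRST([) = { [ }.
Union: FOLLOW(params) = { EOF, [ }.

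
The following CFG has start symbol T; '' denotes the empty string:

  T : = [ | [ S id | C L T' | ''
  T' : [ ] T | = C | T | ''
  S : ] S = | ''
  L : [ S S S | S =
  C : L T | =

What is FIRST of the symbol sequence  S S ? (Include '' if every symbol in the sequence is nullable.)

{ ], '' }

Add FIRST(S)\{''} = { ] }; S is nullable, continue.
Add FIRST(S)\{''} = { ] }; S is nullable, continue.
Every symbol is nullable, so include ''.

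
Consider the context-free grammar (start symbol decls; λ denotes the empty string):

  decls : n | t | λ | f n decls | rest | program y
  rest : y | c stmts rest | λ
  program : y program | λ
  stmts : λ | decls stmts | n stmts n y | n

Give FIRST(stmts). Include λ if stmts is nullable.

stmts : λ contributes λ.
From stmts : decls stmts: decls, stmts nullable, take FIRST(decls) ∪ FIRST(stmts) = { c, f, n, t, y }; also λ since the whole RHS is nullable.
stmts : n stmts n y contributes {n}.
stmts : n contributes {n}.
Union: FIRST(stmts) = { c, f, n, t, y, λ }.

{ c, f, n, t, y, λ }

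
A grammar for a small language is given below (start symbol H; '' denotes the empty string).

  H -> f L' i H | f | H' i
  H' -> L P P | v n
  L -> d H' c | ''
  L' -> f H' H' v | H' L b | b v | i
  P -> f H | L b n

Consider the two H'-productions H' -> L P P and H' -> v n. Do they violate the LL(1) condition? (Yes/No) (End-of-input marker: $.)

FIRST(L P P) = { b, d, f } and FIRST(v n) = { v }.
The FIRST sets are disjoint and neither alternative is nullable — no conflict.

No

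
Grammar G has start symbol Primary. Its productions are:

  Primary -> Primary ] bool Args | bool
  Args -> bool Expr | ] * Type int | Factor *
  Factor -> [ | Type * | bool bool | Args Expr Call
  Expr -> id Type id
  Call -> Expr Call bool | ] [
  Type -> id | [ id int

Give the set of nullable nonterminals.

{ } (none)

No nonterminal has an empty production or an RHS whose symbols are all nullable.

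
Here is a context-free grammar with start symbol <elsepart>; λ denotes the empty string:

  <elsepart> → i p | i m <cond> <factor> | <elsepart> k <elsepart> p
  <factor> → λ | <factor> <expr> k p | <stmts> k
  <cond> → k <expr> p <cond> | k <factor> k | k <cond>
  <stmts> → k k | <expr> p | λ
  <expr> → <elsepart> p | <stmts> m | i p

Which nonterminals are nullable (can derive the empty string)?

{ <factor>, <stmts> }

Directly nullable (have an λ-production): <factor>, <stmts>.
No other nonterminal has a production whose RHS symbols are all nullable.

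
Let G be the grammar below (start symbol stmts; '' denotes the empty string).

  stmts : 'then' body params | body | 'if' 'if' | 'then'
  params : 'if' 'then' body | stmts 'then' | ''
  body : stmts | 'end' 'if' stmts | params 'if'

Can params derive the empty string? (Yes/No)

params has an ''-production, so params ⇒ ''.

Yes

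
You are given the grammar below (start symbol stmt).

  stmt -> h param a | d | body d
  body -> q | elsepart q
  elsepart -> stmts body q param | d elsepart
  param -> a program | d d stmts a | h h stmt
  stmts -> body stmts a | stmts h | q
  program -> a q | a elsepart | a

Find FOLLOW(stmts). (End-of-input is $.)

{ a, d, h, q }

In elsepart -> stmts body q param: add FIRST(body q param) = { d, q }.
In param -> d d stmts a: add FIRST(a) = { a }.
In stmts -> body stmts a: add FIRST(a) = { a }.
In stmts -> stmts h: add FIRST(h) = { h }.
Union: FOLLOW(stmts) = { a, d, h, q }.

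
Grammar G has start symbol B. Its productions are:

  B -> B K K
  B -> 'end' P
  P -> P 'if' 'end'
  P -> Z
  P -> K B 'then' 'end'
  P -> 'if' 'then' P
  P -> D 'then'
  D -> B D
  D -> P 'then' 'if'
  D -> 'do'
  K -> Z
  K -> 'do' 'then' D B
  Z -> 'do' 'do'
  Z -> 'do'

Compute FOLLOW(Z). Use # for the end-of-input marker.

{ #, 'do', 'end', 'if', 'then' }

In P -> Z: Z is at the end, add FOLLOW(P) = { #, 'do', 'end', 'if', 'then' }.
In K -> Z: Z is at the end, add FOLLOW(K) = { #, 'do', 'end', 'if', 'then' }.
Union: FOLLOW(Z) = { #, 'do', 'end', 'if', 'then' }.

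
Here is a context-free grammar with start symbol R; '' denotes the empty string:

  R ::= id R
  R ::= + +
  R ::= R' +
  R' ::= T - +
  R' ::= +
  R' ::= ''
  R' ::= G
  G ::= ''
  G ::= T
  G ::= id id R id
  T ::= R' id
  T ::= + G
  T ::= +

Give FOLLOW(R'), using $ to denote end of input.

In R ::= R' +: add FIRST(+) = { + }.
In T ::= R' id: add FIRST(id) = { id }.
Union: FOLLOW(R') = { +, id }.

{ +, id }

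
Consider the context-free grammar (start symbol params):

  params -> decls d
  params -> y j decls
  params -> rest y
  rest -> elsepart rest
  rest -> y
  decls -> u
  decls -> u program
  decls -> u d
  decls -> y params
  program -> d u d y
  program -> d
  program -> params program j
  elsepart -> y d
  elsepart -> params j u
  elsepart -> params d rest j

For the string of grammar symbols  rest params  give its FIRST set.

Add FIRST(rest) = { u, y }; rest is not nullable, stop.

{ u, y }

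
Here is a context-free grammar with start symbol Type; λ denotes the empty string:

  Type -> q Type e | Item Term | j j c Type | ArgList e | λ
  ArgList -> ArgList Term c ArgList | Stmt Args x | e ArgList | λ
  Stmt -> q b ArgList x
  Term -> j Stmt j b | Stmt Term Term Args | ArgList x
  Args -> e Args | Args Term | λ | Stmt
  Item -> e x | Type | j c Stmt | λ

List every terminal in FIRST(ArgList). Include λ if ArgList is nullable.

From ArgList -> ArgList Term c ArgList: ArgList nullable, take FIRST(ArgList) ∪ FIRST(Term) = { e, j, q, x }.
From ArgList -> Stmt Args x: add FIRST(Stmt) = { q }.
ArgList -> e ArgList contributes {e}.
ArgList -> λ contributes λ.
Union: FIRST(ArgList) = { e, j, q, x, λ }.

{ e, j, q, x, λ }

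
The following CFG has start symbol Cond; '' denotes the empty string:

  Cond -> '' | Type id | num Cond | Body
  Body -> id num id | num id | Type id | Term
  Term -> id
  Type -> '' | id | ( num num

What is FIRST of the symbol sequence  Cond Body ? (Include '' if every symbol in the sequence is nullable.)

{ (, id, num }

Add FIRST(Cond)\{''} = { (, id, num }; Cond is nullable, continue.
Add FIRST(Body) = { (, id, num }; Body is not nullable, stop.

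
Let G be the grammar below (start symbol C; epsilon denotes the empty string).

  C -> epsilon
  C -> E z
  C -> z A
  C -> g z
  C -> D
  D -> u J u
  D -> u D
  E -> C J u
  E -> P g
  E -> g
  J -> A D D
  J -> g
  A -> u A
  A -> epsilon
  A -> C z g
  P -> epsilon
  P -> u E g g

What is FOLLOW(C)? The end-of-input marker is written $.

{ $, g, u, z }

C is the start symbol, so $ ∈ FOLLOW(C).
In E -> C J u: add FIRST(J u) = { g, u, z }.
In A -> C z g: add FIRST(z g) = { z }.
Union: FOLLOW(C) = { $, g, u, z }.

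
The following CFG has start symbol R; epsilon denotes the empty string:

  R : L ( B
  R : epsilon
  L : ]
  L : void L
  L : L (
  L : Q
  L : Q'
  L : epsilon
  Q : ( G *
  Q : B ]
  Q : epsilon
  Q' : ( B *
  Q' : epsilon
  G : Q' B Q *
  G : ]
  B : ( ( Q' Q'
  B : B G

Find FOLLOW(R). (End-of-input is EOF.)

{ EOF }

R is the start symbol, so EOF ∈ FOLLOW(R).
Union: FOLLOW(R) = { EOF }.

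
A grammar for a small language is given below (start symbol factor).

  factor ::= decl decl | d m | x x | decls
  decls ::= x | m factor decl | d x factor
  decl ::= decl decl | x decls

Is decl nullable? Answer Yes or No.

No nonterminal in this grammar is nullable.
No production of decl has an RHS whose symbols are all nullable, so decl is not nullable.

No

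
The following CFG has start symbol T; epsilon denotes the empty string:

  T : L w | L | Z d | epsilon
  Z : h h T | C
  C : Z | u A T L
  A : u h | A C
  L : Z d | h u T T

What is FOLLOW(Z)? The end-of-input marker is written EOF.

In T : Z d: add FIRST(d) = { d }.
In C : Z: Z is at the end, add FOLLOW(C) = { d, h, u }.
In L : Z d: add FIRST(d) = { d }.
Union: FOLLOW(Z) = { d, h, u }.

{ d, h, u }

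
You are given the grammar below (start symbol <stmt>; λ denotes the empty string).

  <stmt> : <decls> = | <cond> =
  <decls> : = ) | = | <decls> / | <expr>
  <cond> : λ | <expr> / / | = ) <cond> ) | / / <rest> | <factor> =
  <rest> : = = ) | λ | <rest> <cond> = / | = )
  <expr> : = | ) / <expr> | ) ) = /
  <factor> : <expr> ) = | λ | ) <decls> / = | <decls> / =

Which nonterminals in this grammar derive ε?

{ <cond>, <factor>, <rest> }

Directly nullable (have an λ-production): <cond>, <rest>, <factor>.
No other nonterminal has a production whose RHS symbols are all nullable.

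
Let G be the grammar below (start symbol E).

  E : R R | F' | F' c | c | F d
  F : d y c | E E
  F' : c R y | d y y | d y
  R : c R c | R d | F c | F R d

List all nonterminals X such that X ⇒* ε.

No nonterminal has an empty production or an RHS whose symbols are all nullable.

{ } (none)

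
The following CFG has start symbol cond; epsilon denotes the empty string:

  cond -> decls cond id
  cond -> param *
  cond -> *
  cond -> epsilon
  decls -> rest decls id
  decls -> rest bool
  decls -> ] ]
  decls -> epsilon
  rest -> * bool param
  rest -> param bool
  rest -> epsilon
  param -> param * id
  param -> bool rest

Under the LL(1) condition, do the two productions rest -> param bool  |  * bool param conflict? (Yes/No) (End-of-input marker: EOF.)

FIRST(param bool) = { bool } and FIRST(* bool param) = { * }.
The FIRST sets are disjoint and neither alternative is nullable — no conflict.

No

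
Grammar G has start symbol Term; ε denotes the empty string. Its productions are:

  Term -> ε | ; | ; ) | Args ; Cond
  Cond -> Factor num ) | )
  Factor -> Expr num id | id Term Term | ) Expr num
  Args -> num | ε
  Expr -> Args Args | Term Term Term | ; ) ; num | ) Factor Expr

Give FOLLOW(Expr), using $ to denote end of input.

{ num }

In Factor -> Expr num id: add FIRST(num id) = { num }.
In Factor -> ) Expr num: add FIRST(num) = { num }.
In Expr -> ) Factor Expr: Expr is at the end, add FOLLOW(Expr) = { num }.
Union: FOLLOW(Expr) = { num }.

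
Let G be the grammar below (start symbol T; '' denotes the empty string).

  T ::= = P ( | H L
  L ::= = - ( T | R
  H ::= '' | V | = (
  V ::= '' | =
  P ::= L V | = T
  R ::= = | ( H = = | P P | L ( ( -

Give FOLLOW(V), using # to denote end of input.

In H ::= V: V is at the end, add FOLLOW(H) = { (, = }.
In P ::= L V: V is at the end, add FOLLOW(P) = { #, (, = }.
Union: FOLLOW(V) = { #, (, = }.

{ #, (, = }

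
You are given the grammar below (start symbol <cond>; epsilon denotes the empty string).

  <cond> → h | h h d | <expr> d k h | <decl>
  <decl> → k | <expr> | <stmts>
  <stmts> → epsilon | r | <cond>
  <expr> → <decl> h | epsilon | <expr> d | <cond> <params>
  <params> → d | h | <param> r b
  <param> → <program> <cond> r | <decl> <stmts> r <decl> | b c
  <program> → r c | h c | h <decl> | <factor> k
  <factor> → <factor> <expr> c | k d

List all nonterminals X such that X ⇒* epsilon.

Directly nullable (have an epsilon-production): <stmts>, <expr>.
<decl> → <expr> with every symbol nullable, so <decl> is nullable.
<cond> → <decl> with every symbol nullable, so <cond> is nullable.
No other nonterminal has a production whose RHS symbols are all nullable.

{ <cond>, <decl>, <expr>, <stmts> }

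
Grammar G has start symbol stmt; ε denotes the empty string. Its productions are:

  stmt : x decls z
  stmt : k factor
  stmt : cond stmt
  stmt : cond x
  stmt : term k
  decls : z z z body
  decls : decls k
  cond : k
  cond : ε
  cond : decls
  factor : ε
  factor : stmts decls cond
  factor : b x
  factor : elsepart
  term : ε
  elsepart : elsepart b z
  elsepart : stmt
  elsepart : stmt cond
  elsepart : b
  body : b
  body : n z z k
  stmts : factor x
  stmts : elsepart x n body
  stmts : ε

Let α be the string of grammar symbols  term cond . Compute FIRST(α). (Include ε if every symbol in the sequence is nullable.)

{ k, z, ε }

Add FIRST(term)\{ε} = {  }; term is nullable, continue.
Add FIRST(cond)\{ε} = { k, z }; cond is nullable, continue.
Every symbol is nullable, so include ε.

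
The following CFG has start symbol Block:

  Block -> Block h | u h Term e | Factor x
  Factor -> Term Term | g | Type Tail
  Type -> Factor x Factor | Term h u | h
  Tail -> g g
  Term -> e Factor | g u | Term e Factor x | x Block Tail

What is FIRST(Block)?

From Block -> Block h: add FIRST(Block) = { e, g, h, u, x }.
Block -> u h Term e contributes {u}.
From Block -> Factor x: add FIRST(Factor) = { e, g, h, x }.
Union: FIRST(Block) = { e, g, h, u, x }.

{ e, g, h, u, x }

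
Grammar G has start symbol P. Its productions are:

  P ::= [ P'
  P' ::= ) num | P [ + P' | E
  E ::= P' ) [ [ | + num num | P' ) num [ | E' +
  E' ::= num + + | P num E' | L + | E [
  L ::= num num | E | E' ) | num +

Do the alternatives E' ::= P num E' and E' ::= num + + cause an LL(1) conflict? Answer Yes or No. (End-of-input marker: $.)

No

FIRST(P num E') = { [ } and FIRST(num + +) = { num }.
The FIRST sets are disjoint and neither alternative is nullable — no conflict.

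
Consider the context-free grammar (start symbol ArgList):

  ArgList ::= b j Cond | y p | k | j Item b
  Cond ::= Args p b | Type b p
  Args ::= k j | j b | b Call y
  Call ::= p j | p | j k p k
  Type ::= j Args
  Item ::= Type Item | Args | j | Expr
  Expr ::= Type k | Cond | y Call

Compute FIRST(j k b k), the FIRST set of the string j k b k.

{ j }

j is a terminal; add {j} and stop.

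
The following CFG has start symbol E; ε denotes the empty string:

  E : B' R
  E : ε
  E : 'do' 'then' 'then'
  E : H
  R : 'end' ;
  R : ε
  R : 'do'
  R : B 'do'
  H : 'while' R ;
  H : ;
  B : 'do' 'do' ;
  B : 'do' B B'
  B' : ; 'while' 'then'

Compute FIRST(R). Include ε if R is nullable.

{ 'do', 'end', ε }

R : 'end' ; contributes {'end'}.
R : ε contributes ε.
R : 'do' contributes {'do'}.
From R : B 'do': add FIRST(B) = { 'do' }.
Union: FIRST(R) = { 'do', 'end', ε }.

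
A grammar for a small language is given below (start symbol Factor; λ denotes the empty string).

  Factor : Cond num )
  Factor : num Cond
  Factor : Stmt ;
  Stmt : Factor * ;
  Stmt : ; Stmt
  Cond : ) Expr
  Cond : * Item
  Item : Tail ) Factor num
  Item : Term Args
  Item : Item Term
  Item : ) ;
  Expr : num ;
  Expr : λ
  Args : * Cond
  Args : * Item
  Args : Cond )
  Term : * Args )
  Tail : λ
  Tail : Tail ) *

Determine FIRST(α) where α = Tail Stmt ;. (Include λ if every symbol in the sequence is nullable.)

{ ), *, ;, num }

Add FIRST(Tail)\{λ} = { ) }; Tail is nullable, continue.
Add FIRST(Stmt) = { ), *, ;, num }; Stmt is not nullable, stop.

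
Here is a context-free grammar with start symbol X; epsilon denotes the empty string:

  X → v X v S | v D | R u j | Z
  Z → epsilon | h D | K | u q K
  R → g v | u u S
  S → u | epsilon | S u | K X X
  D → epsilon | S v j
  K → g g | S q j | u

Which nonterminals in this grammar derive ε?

{ D, S, X, Z }

Directly nullable (have an epsilon-production): Z, S, D.
X → Z with every symbol nullable, so X is nullable.
No other nonterminal has a production whose RHS symbols are all nullable.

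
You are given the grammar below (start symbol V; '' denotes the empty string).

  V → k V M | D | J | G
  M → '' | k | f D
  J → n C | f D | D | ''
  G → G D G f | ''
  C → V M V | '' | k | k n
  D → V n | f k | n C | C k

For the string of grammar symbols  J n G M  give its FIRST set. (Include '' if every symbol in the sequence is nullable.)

Add FIRST(J)\{''} = { f, k, n }; J is nullable, continue.
n is a terminal; add {n} and stop.

{ f, k, n }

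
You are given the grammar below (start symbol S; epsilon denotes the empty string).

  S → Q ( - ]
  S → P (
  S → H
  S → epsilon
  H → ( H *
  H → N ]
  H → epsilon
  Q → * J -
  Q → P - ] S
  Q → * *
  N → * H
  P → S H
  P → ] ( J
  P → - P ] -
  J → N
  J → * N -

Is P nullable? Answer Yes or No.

P → S H and each of S, H is nullable, so P ⇒* epsilon.

Yes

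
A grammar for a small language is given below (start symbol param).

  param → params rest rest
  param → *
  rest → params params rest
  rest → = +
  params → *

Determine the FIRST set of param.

From param → params rest rest: add FIRST(params) = { * }.
param → * contributes {*}.
Union: FIRST(param) = { * }.

{ * }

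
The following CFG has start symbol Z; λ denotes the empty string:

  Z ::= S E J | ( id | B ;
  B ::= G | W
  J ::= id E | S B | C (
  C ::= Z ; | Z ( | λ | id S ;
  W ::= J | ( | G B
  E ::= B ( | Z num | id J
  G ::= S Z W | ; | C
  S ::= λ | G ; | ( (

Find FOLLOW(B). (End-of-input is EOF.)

{ EOF, (, ;, id, num }

In Z ::= B ;: add FIRST(;) = { ; }.
In J ::= S B: B is at the end, add FOLLOW(J) = { EOF, (, ;, id, num }.
In W ::= G B: B is at the end, add FOLLOW(W) = { EOF, (, ;, id, num }.
In E ::= B (: add FIRST(() = { ( }.
Union: FOLLOW(B) = { EOF, (, ;, id, num }.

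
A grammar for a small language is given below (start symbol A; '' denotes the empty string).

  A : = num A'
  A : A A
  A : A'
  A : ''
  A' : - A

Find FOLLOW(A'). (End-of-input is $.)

In A : = num A': A' is at the end, add FOLLOW(A) = { $, -, = }.
In A : A': A' is at the end, add FOLLOW(A) = { $, -, = }.
Union: FOLLOW(A') = { $, -, = }.

{ $, -, = }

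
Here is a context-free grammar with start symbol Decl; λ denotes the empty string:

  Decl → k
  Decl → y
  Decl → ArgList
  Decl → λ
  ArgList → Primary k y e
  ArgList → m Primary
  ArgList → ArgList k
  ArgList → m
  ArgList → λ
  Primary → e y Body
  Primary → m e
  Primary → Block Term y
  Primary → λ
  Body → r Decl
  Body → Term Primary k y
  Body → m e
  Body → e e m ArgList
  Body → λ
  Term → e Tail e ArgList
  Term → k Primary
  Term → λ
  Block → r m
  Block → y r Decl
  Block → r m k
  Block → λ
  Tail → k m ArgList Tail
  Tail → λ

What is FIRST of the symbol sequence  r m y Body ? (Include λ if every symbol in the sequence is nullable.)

{ r }

r is a terminal; add {r} and stop.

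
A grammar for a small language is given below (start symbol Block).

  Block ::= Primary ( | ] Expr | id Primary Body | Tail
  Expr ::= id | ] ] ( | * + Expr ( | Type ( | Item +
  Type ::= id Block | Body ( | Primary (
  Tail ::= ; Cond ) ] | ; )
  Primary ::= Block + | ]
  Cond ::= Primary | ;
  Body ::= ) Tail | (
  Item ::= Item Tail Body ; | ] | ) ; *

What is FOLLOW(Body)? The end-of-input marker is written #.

{ #, (, +, ; }

In Block ::= id Primary Body: Body is at the end, add FOLLOW(Block) = { #, (, + }.
In Type ::= Body (: add FIRST(() = { ( }.
In Item ::= Item Tail Body ;: add FIRST(;) = { ; }.
Union: FOLLOW(Body) = { #, (, +, ; }.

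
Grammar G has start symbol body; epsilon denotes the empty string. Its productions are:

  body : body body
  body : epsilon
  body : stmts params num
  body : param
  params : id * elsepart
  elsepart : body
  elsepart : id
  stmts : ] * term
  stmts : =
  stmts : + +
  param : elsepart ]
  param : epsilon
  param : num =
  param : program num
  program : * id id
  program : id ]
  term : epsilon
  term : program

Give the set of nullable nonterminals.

Directly nullable (have an epsilon-production): body, param, term.
elsepart : body with every symbol nullable, so elsepart is nullable.
No other nonterminal has a production whose RHS symbols are all nullable.

{ body, elsepart, param, term }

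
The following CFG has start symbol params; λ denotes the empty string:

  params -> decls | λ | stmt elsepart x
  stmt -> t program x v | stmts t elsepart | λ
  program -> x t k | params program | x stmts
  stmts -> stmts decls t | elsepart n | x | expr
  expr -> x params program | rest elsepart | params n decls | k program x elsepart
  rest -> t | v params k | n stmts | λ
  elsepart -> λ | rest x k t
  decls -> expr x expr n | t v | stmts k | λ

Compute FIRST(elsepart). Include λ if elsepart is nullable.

elsepart -> λ contributes λ.
From elsepart -> rest x k t: rest nullable, take FIRST(rest) ∪ {x} = { n, t, v, x }.
Union: FIRST(elsepart) = { n, t, v, x, λ }.

{ n, t, v, x, λ }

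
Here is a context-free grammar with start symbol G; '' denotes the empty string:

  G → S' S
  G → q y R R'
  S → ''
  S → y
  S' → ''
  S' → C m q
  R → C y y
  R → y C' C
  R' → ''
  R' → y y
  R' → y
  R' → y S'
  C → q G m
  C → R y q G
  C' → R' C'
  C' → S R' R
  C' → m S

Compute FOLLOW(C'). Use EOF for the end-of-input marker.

{ q, y }

In R → y C' C: add FIRST(C) = { q, y }.
In C' → R' C': C' is at the end, add FOLLOW(C') = { q, y }.
Union: FOLLOW(C') = { q, y }.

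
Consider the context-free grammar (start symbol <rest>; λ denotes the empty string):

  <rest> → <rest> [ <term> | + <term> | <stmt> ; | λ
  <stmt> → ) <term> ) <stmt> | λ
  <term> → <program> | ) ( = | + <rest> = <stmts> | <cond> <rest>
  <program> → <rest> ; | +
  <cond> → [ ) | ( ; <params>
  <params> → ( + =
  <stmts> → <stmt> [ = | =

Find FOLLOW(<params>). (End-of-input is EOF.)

In <cond> → ( ; <params>: <params> is at the end, add FOLLOW(<cond>) = { EOF, ), +, ;, =, [ }.
Union: FOLLOW(<params>) = { EOF, ), +, ;, =, [ }.

{ EOF, ), +, ;, =, [ }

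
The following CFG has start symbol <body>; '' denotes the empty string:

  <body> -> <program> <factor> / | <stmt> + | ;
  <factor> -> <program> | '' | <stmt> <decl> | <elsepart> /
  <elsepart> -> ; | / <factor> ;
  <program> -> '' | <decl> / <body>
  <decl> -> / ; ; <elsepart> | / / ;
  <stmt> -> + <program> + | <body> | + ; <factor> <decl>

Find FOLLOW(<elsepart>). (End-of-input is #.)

In <factor> -> <elsepart> /: add FIRST(/) = { / }.
In <decl> -> / ; ; <elsepart>: <elsepart> is at the end, add FOLLOW(<decl>) = { +, /, ; }.
Union: FOLLOW(<elsepart>) = { +, /, ; }.

{ +, /, ; }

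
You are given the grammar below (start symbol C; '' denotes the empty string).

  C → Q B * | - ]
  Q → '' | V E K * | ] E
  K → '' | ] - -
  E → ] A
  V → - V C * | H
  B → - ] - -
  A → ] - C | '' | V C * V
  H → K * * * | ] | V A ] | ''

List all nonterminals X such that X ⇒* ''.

{ A, H, K, Q, V }

Directly nullable (have an ''-production): Q, K, A, H.
V → H with every symbol nullable, so V is nullable.
No other nonterminal has a production whose RHS symbols are all nullable.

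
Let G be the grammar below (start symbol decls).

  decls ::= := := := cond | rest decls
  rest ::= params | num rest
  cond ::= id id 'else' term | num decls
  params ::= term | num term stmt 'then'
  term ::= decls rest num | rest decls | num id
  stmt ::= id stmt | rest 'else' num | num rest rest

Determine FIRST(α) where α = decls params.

Add FIRST(decls) = { :=, num }; decls is not nullable, stop.

{ :=, num }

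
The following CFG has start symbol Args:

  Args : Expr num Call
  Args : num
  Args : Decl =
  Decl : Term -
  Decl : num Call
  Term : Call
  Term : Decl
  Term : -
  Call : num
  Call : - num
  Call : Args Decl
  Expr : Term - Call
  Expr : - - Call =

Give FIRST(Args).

From Args : Expr num Call: add FIRST(Expr) = { -, num }.
Args : num contributes {num}.
From Args : Decl =: add FIRST(Decl) = { -, num }.
Union: FIRST(Args) = { -, num }.

{ -, num }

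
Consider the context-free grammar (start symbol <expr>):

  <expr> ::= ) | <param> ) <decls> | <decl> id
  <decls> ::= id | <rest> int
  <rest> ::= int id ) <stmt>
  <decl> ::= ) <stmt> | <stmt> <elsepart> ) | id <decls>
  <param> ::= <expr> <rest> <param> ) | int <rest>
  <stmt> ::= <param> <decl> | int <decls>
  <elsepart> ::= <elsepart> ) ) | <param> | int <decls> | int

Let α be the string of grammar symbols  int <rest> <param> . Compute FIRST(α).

{ int }

int is a terminal; add {int} and stop.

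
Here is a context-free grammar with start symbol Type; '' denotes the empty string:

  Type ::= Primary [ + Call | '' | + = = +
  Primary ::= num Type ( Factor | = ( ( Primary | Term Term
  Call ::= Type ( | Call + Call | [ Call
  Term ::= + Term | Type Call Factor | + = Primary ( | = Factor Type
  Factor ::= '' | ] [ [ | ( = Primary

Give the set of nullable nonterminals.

Directly nullable (have an ''-production): Type, Factor.
No other nonterminal has a production whose RHS symbols are all nullable.

{ Factor, Type }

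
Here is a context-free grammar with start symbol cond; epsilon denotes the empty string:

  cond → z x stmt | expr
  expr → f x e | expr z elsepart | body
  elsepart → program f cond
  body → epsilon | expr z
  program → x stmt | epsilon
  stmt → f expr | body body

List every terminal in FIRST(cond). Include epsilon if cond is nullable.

{ f, z, epsilon }

cond → z x stmt contributes {z}.
From cond → expr: add FIRST(expr) = { f, z, epsilon } (including epsilon since expr is nullable).
Union: FIRST(cond) = { f, z, epsilon }.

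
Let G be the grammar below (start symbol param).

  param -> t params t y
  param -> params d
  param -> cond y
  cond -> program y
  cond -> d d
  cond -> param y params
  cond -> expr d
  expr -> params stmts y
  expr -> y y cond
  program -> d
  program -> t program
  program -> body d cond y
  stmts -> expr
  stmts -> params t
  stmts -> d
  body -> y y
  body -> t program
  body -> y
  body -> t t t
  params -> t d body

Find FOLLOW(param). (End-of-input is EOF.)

{ EOF, y }

param is the start symbol, so EOF ∈ FOLLOW(param).
In cond -> param y params: add FIRST(y params) = { y }.
Union: FOLLOW(param) = { EOF, y }.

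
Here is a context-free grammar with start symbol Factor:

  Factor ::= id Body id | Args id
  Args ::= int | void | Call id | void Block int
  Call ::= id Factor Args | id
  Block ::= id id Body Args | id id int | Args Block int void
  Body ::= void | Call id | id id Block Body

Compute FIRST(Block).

Block ::= id id Body Args contributes {id}.
Block ::= id id int contributes {id}.
From Block ::= Args Block int void: add FIRST(Args) = { id, int, void }.
Union: FIRST(Block) = { id, int, void }.

{ id, int, void }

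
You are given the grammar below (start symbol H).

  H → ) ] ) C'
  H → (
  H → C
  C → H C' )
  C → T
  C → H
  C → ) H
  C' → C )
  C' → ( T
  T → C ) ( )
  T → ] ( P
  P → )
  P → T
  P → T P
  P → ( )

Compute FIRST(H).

{ (, ), ] }

H → ) ] ) C' contributes {)}.
H → ( contributes {(}.
From H → C: add FIRST(C) = { (, ), ] }.
Union: FIRST(H) = { (, ), ] }.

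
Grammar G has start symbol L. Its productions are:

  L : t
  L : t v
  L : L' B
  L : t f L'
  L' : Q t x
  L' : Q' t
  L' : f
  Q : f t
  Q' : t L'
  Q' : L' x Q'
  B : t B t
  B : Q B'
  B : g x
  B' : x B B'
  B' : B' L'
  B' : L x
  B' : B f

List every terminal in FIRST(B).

B : t B t contributes {t}.
From B : Q B': add FIRST(Q) = { f }.
B : g x contributes {g}.
Union: FIRST(B) = { f, g, t }.

{ f, g, t }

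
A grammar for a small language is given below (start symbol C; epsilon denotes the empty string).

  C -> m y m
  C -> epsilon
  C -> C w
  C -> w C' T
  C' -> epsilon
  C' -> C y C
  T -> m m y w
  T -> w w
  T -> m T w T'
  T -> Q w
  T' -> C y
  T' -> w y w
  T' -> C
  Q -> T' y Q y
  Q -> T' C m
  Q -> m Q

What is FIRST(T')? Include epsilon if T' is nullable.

From T' -> C y: C nullable, take FIRST(C) ∪ {y} = { m, w, y }.
T' -> w y w contributes {w}.
From T' -> C: add FIRST(C) = { m, w, epsilon } (including epsilon since C is nullable).
Union: FIRST(T') = { m, w, y, epsilon }.

{ m, w, y, epsilon }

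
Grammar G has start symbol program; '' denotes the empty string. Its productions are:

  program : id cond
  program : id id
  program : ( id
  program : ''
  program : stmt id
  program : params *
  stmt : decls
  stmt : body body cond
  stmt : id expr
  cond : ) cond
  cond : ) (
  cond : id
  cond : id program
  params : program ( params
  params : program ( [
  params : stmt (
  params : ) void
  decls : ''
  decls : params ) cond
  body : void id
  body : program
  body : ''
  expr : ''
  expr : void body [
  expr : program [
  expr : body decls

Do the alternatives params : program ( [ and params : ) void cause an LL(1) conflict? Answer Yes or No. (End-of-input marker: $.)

FIRST(program ( [) = { (, ), id, void } and FIRST() void) = { ) }.
Both contain ), so the two alternatives are not disjoint — LL(1) conflict.

Yes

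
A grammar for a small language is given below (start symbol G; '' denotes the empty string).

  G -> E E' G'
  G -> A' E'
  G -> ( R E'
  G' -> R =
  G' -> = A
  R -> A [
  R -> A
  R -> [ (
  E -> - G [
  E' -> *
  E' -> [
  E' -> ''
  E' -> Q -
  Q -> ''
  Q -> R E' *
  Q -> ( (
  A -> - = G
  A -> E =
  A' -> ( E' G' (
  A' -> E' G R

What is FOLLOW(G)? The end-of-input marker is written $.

{ $, (, *, -, =, [ }

G is the start symbol, so $ ∈ FOLLOW(G).
In E -> - G [: add FIRST([) = { [ }.
In A -> - = G: G is at the end, add FOLLOW(A) = { $, (, *, -, =, [ }.
In A' -> E' G R: add FIRST(R) = { -, [ }.
Union: FOLLOW(G) = { $, (, *, -, =, [ }.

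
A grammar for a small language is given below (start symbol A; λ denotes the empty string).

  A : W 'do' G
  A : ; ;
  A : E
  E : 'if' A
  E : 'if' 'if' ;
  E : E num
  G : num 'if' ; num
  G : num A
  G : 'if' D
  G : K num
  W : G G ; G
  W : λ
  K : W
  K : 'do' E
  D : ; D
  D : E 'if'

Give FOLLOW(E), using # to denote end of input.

{ #, 'do', 'if', ;, num }

In A : E: E is at the end, add FOLLOW(A) = { #, 'do', 'if', ;, num }.
In E : E num: add FIRST(num) = { num }.
In K : 'do' E: E is at the end, add FOLLOW(K) = { num }.
In D : E 'if': add FIRST('if') = { 'if' }.
Union: FOLLOW(E) = { #, 'do', 'if', ;, num }.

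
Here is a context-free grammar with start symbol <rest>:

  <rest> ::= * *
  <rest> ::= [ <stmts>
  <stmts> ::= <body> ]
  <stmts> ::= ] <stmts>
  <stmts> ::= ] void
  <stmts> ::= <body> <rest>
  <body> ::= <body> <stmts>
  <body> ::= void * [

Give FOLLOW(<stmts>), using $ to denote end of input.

In <rest> ::= [ <stmts>: <stmts> is at the end, add FOLLOW(<rest>) = { $, *, [, ], void }.
In <stmts> ::= ] <stmts>: <stmts> is at the end, add FOLLOW(<stmts>) = { $, *, [, ], void }.
In <body> ::= <body> <stmts>: <stmts> is at the end, add FOLLOW(<body>) = { *, [, ], void }.
Union: FOLLOW(<stmts>) = { $, *, [, ], void }.

{ $, *, [, ], void }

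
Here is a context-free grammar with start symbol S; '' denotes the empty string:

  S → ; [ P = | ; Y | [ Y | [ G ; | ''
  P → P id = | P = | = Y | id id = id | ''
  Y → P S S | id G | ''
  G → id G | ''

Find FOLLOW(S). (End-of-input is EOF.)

{ EOF, ;, =, [, id }

S is the start symbol, so EOF ∈ FOLLOW(S).
In Y → P S S: add FIRST(S)\{''} = { ;, [ }.
  Since S is nullable, also add FOLLOW(Y) = { EOF, ;, =, [, id }.
In Y → P S S: S is at the end, add FOLLOW(Y) = { EOF, ;, =, [, id }.
Union: FOLLOW(S) = { EOF, ;, =, [, id }.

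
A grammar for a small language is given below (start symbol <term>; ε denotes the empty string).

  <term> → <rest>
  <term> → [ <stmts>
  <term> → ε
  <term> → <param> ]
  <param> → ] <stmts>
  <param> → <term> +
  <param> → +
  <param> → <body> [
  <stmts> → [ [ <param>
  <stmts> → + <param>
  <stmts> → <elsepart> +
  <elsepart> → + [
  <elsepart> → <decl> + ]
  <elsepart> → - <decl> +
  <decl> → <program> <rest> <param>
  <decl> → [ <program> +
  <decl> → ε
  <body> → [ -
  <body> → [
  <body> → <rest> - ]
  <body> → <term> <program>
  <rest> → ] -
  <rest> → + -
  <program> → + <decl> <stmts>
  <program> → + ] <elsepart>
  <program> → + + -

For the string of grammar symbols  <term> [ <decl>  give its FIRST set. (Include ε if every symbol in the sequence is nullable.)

{ +, [, ] }

Add FIRST(<term>)\{ε} = { +, [, ] }; <term> is nullable, continue.
[ is a terminal; add {[} and stop.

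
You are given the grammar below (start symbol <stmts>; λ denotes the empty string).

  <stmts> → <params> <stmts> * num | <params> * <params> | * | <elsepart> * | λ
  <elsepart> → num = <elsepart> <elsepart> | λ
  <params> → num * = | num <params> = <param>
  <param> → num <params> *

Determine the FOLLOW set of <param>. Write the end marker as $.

In <params> → num <params> = <param>: <param> is at the end, add FOLLOW(<params>) = { $, *, =, num }.
Union: FOLLOW(<param>) = { $, *, =, num }.

{ $, *, =, num }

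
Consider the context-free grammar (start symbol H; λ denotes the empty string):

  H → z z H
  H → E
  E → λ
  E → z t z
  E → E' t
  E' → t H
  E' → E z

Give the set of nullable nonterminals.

Directly nullable (have an λ-production): E.
H → E with every symbol nullable, so H is nullable.
No other nonterminal has a production whose RHS symbols are all nullable.

{ E, H }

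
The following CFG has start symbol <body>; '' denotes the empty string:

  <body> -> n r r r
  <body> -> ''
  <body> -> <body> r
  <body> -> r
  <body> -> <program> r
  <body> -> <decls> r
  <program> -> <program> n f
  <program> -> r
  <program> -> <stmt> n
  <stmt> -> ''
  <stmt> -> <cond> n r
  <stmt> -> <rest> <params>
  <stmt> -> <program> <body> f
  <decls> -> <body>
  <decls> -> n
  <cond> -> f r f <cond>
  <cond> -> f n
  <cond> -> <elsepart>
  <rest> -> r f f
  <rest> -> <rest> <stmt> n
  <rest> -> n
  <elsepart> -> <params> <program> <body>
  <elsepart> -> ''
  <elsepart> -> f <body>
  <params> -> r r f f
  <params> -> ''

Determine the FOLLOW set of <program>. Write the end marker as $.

{ f, n, r }

In <body> -> <program> r: add FIRST(r) = { r }.
In <program> -> <program> n f: add FIRST(n f) = { n }.
In <stmt> -> <program> <body> f: add FIRST(<body> f) = { f, n, r }.
In <elsepart> -> <params> <program> <body>: add FIRST(<body>)\{''} = { f, n, r }.
  Since <body> is nullable, also add FOLLOW(<elsepart>) = { n }.
Union: FOLLOW(<program>) = { f, n, r }.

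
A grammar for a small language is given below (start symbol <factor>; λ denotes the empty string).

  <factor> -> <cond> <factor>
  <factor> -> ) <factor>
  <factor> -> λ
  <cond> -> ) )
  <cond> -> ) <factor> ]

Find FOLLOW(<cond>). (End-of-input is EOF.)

In <factor> -> <cond> <factor>: add FIRST(<factor>)\{λ} = { ) }.
  Since <factor> is nullable, also add FOLLOW(<factor>) = { EOF, ] }.
Union: FOLLOW(<cond>) = { EOF, ), ] }.

{ EOF, ), ] }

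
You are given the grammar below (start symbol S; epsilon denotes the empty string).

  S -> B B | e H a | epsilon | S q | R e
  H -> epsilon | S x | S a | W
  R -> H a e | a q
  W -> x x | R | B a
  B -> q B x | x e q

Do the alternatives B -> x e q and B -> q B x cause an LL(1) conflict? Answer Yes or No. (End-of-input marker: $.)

No

FIRST(x e q) = { x } and FIRST(q B x) = { q }.
The FIRST sets are disjoint and neither alternative is nullable — no conflict.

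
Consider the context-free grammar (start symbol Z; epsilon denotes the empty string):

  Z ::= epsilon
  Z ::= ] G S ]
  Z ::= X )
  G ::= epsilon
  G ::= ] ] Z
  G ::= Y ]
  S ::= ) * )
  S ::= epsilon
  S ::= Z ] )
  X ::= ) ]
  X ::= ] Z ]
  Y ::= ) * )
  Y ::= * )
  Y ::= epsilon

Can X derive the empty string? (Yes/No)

Nullable nonterminals: G, S, Y, Z.
No production of X has an RHS whose symbols are all nullable, so X is not nullable.

No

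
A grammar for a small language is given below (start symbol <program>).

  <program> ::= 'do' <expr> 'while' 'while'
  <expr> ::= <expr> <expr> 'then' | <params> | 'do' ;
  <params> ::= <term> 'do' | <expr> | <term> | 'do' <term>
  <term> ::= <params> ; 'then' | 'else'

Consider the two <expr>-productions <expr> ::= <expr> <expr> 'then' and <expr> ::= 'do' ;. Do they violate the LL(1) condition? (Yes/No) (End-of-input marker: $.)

Yes

FIRST(<expr> <expr> 'then') = { 'do', 'else' } and FIRST('do' ;) = { 'do' }.
Both contain 'do', so the two alternatives are not disjoint — LL(1) conflict.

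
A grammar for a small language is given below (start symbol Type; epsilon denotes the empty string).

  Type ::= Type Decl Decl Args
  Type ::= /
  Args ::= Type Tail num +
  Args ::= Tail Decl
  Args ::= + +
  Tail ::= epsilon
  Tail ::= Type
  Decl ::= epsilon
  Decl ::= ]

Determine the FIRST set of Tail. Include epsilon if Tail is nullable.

Tail ::= epsilon contributes epsilon.
From Tail ::= Type: add FIRST(Type) = { / }.
Union: FIRST(Tail) = { /, epsilon }.

{ /, epsilon }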